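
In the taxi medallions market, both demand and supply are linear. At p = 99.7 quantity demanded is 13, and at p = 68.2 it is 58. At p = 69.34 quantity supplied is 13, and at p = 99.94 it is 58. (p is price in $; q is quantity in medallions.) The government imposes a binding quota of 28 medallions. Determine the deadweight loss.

Demand slope = (68.2 − 99.7)/(58 − 13) = −0.7, so p = 108.8 − 0.7q.
Supply slope = (99.94 − 69.34)/(58 − 13) = 0.68, so p = 60.5 + 0.68q.
Competitive equilibrium: 108.8 − 0.7q = 60.5 + 0.68q → q* = 35, p* = 84.3.
At q = 28: demand price = 108.8 − 0.7·28 = 89.2; supply price = 60.5 + 0.68·28 = 79.54.
Δq = 35 − 28 = 7; wedge = 89.2 − 79.54 = 9.66.
Deadweight loss = ½ × 7 × 9.66 = $33.81.

$33.81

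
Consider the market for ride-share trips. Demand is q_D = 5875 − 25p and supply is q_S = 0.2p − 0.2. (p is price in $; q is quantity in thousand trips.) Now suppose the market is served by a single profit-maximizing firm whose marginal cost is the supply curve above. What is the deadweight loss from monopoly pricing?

$0.34 thousand

In inverse form: demand p = 235 − 0.04q, supply p = 1 + 5q.
Competitive equilibrium: 235 − 0.04q = 1 + 5q → q* = 46.4286, p* = 233.1429.
Marginal revenue: MR = 235 − 0.08q. Set MR = MC: 235 − 0.08q = 1 + 5q → q_m = 46.063.
Price p_m = 235 − 0.04·46.063 = 233.1575; MC(q_m) = 1 + 5·46.063 = 231.315.
Competitive q* = 46.4286, so Δq = 0.3656; wedge = 233.1575 − 231.315 = 1.8425.
The triangle = ½ × 0.3656 × 1.8425 = $0.34 thousand.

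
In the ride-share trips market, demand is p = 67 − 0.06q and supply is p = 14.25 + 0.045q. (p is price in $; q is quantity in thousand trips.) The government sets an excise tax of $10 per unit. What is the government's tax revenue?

$4071.43 thousand

Competitive equilibrium: 67 − 0.06q = 14.25 + 0.045q → q* = 502.381, p* = 36.8571.
With the tax, the buyer price exceeds the seller price by 10: (67 − 0.06q) − (14.25 + 0.045q) = 10 → q' = 407.1429.
Tax revenue = 10 × 407.1429 = $4071.43 thousand.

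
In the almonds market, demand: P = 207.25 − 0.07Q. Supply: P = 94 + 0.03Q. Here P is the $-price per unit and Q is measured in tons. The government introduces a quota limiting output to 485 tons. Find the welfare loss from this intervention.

$20962.81

Competitive equilibrium: 207.25 − 0.07Q = 94 + 0.03Q → Q* = 1132.5, P* = 127.975.
At Q = 485: demand price = 207.25 − 0.07·485 = 173.3; supply price = 94 + 0.03·485 = 108.55.
ΔQ = 1132.5 − 485 = 647.5; wedge = 173.3 − 108.55 = 64.75.
The triangle = ½ × 647.5 × 64.75 = $20962.81.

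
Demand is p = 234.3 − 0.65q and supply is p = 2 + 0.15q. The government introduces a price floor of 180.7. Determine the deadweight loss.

17291.20

Competitive equilibrium: 234.3 − 0.65q = 2 + 0.15q → q* = 290.375, p* = 45.55625.
At the floor p = 180.7, quantity demanded = (234.3 − 180.7)/0.65 = 82.46154.
Sellers' marginal cost at q' = 82.46154: 2 + 0.15·82.46154 = 14.36923.
Δq = 290.375 − 82.46154 = 207.91346; wedge = 180.7 − 14.36923 = 166.33077.
Welfare loss = ½ × 207.91346 × 166.33077 = 17291.20.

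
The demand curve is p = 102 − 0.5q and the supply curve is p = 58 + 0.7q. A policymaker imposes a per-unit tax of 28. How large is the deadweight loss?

Competitive equilibrium: 102 − 0.5q = 58 + 0.7q → q* = 36.6667, p* = 83.6667.
With the tax, the buyer price exceeds the seller price by 28: (102 − 0.5q) − (58 + 0.7q) = 28 → q' = 13.3333.
Δq = 36.6667 − 13.3333 = 23.3334; the wedge equals the tax, 28.
DWL = ½ × 23.3334 × 28 = 326.67.

326.67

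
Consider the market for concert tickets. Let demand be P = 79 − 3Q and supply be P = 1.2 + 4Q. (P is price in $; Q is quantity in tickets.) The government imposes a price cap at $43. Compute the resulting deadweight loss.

$1.54

Competitive equilibrium: 79 − 3Q = 1.2 + 4Q → Q* = 11.1143, P* = 45.6571.
At the ceiling P = 43, quantity supplied = (43 − 1.2)/4 = 10.45.
Willingness to pay at Q' = 10.45: 79 − 3·10.45 = 47.65.
ΔQ = 11.1143 − 10.45 = 0.6643; wedge = 47.65 − 43 = 4.65.
Deadweight loss = ½ × 0.6643 × 4.65 = $1.54.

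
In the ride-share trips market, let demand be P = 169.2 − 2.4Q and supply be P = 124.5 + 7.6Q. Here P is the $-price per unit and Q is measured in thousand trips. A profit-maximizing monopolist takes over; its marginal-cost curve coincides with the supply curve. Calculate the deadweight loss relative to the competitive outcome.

$3.74 thousand

Competitive equilibrium: 169.2 − 2.4Q = 124.5 + 7.6Q → Q* = 4.47, P* = 158.472.
Marginal revenue: MR = 169.2 − 4.8Q. Set MR = MC: 169.2 − 4.8Q = 124.5 + 7.6Q → Q_m = 3.6048.
Price P_m = 169.2 − 2.4·3.6048 = 160.5485; MC(Q_m) = 124.5 + 7.6·3.6048 = 151.8965.
Competitive Q* = 4.47, so ΔQ = 0.8652; wedge = 160.5485 − 151.8965 = 8.652.
Deadweight loss = ½ × 0.8652 × 8.652 = $3.74 thousand.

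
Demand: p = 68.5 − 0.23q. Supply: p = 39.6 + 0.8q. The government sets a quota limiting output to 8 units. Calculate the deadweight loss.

207.20

Competitive equilibrium: 68.5 − 0.23q = 39.6 + 0.8q → q* = 28.0583, p* = 62.0466.
At q = 8: demand price = 68.5 − 0.23·8 = 66.66; supply price = 39.6 + 0.8·8 = 46.
Δq = 28.0583 − 8 = 20.0583; wedge = 66.66 − 46 = 20.66.
DWL = ½ × 20.0583 × 20.66 = 207.20.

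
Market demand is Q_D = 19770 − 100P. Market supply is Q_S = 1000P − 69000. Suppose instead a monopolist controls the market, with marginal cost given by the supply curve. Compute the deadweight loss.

170724.49

In inverse form: demand P = 197.7 − 0.01Q, supply P = 69 + 0.001Q.
Competitive equilibrium: 197.7 − 0.01Q = 69 + 0.001Q → Q* = 11700, P* = 80.7.
Marginal revenue: MR = 197.7 − 0.02Q. Set MR = MC: 197.7 − 0.02Q = 69 + 0.001Q → Q_m = 6128.571429.
Price P_m = 197.7 − 0.01·6128.571429 = 136.414286; MC(Q_m) = 69 + 0.001·6128.571429 = 75.128571.
Competitive Q* = 11700, so ΔQ = 5571.428571; wedge = 136.414286 − 75.128571 = 61.285715.
The triangle = ½ × 5571.428571 × 61.285715 = 170724.49.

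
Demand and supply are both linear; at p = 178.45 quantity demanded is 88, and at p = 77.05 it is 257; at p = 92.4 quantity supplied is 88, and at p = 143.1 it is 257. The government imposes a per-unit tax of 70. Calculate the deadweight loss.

2722.22

Demand slope = (77.05 − 178.45)/(257 − 88) = −0.6, so p = 231.25 − 0.6q.
Supply slope = (143.1 − 92.4)/(257 − 88) = 0.3, so p = 66 + 0.3q.
Competitive equilibrium: 231.25 − 0.6q = 66 + 0.3q → q* = 183.6111, p* = 121.0833.
With the tax, the buyer price exceeds the seller price by 70: (231.25 − 0.6q) − (66 + 0.3q) = 70 → q' = 105.8333.
Δq = 183.6111 − 105.8333 = 77.7778; the wedge equals the tax, 70.
Welfare loss = ½ × 77.7778 × 70 = 2722.22.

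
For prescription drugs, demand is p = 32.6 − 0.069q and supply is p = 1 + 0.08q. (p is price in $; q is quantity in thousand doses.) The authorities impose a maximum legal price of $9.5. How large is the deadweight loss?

$834.41 thousand

Competitive equilibrium: 32.6 − 0.069q = 1 + 0.08q → q* = 212.0805, p* = 17.9664.
At the ceiling p = 9.5, quantity supplied = (9.5 − 1)/0.08 = 106.25.
Willingness to pay at q' = 106.25: 32.6 − 0.069·106.25 = 25.2688.
Δq = 212.0805 − 106.25 = 105.8305; wedge = 25.2688 − 9.5 = 15.7688.
The triangle = ½ × 105.8305 × 15.7688 = $834.41 thousand.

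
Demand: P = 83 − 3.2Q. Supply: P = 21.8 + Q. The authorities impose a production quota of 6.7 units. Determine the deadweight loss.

130.11

Competitive equilibrium: 83 − 3.2Q = 21.8 + Q → Q* = 14.5714, P* = 36.3714.
At Q = 6.7: demand price = 83 − 3.2·6.7 = 61.56; supply price = 21.8 + 1·6.7 = 28.5.
ΔQ = 14.5714 − 6.7 = 7.8714; wedge = 61.56 − 28.5 = 33.06.
Deadweight loss = ½ × 7.8714 × 33.06 = 130.11.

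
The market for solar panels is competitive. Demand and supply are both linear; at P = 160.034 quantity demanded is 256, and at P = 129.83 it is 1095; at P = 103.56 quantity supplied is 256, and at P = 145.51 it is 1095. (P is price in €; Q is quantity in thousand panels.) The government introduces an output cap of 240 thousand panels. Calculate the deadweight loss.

Demand slope = (129.83 − 160.034)/(1095 − 256) = −0.036, so P = 169.25 − 0.036Q.
Supply slope = (145.51 − 103.56)/(1095 − 256) = 0.05, so P = 90.76 + 0.05Q.
Competitive equilibrium: 169.25 − 0.036Q = 90.76 + 0.05Q → Q* = 912.6744, P* = 136.3937.
At Q = 240: demand price = 169.25 − 0.036·240 = 160.61; supply price = 90.76 + 0.05·240 = 102.76.
ΔQ = 912.6744 − 240 = 672.6744; wedge = 160.61 − 102.76 = 57.85.
DWL = ½ × 672.6744 × 57.85 = €19457.11 thousand.

€19457.11 thousand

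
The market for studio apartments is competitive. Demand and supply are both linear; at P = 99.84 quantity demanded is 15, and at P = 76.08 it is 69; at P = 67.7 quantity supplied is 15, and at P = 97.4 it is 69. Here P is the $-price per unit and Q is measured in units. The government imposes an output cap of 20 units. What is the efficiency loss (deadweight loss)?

Demand slope = (76.08 − 99.84)/(69 − 15) = −0.44, so P = 106.44 − 0.44Q.
Supply slope = (97.4 − 67.7)/(69 − 15) = 0.55, so P = 59.45 + 0.55Q.
Competitive equilibrium: 106.44 − 0.44Q = 59.45 + 0.55Q → Q* = 47.4646, P* = 85.5556.
At Q = 20: demand price = 106.44 − 0.44·20 = 97.64; supply price = 59.45 + 0.55·20 = 70.45.
ΔQ = 47.4646 − 20 = 27.4646; wedge = 97.64 − 70.45 = 27.19.
Welfare loss = ½ × 27.4646 × 27.19 = $373.38.

$373.38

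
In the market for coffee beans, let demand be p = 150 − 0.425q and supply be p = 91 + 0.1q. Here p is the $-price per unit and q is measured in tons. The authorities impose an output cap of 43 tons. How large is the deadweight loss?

$1263.60

Competitive equilibrium: 150 − 0.425q = 91 + 0.1q → q* = 112.381, p* = 102.2381.
At q = 43: demand price = 150 − 0.425·43 = 131.725; supply price = 91 + 0.1·43 = 95.3.
Δq = 112.381 − 43 = 69.381; wedge = 131.725 − 95.3 = 36.425.
DWL = ½ × 69.381 × 36.425 = $1263.60.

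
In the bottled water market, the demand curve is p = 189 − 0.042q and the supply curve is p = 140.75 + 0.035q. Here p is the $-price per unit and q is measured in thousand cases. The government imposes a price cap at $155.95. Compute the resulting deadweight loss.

Competitive equilibrium: 189 − 0.042q = 140.75 + 0.035q → q* = 626.6234, p* = 162.6818.
At the ceiling p = 155.95, quantity supplied = (155.95 − 140.75)/0.035 = 434.2857.
Willingness to pay at q' = 434.2857: 189 − 0.042·434.2857 = 170.76.
Δq = 626.6234 − 434.2857 = 192.3377; wedge = 170.76 − 155.95 = 14.81.
Deadweight loss = ½ × 192.3377 × 14.81 = $1424.26 thousand.

$1424.26 thousand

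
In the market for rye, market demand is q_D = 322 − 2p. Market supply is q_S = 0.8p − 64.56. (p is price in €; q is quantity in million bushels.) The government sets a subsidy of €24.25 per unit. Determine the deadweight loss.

€168.02 million

In inverse form: demand p = 161 − 0.5q, supply p = 80.7 + 1.25q.
Competitive equilibrium: 161 − 0.5q = 80.7 + 1.25q → q* = 45.8857, p* = 138.0571.
The subsidy lowers effective supply by 24.25: p = 56.45 + 1.25q.
New quantity: 161 − 0.5q = 56.45 + 1.25q → q' = 59.7429.
Overproduction Δq = 59.7429 − 45.8857 = 13.8572; wedge = subsidy = 24.25.
Welfare loss = ½ × 13.8572 × 24.25 = €168.02 million.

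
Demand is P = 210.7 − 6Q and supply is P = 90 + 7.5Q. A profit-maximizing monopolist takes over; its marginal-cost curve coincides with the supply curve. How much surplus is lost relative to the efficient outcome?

51.08

Competitive equilibrium: 210.7 − 6Q = 90 + 7.5Q → Q* = 8.9407, P* = 157.0556.
Marginal revenue: MR = 210.7 − 12Q. Set MR = MC: 210.7 − 12Q = 90 + 7.5Q → Q_m = 6.1897.
Price P_m = 210.7 − 6·6.1897 = 173.5618; MC(Q_m) = 90 + 7.5·6.1897 = 136.4228.
Competitive Q* = 8.9407, so ΔQ = 2.751; wedge = 173.5618 − 136.4228 = 37.139.
Deadweight loss = ½ × 2.751 × 37.139 = 51.08.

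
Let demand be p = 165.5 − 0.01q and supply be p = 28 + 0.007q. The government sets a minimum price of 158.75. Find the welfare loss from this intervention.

467126.49

Competitive equilibrium: 165.5 − 0.01q = 28 + 0.007q → q* = 8088.2353, p* = 84.6176.
At the floor p = 158.75, quantity demanded = (165.5 − 158.75)/0.01 = 675.
Sellers' marginal cost at q' = 675: 28 + 0.007·675 = 32.725.
Δq = 8088.2353 − 675 = 7413.2353; wedge = 158.75 − 32.725 = 126.025.
Deadweight loss = ½ × 7413.2353 × 126.025 = 467126.49.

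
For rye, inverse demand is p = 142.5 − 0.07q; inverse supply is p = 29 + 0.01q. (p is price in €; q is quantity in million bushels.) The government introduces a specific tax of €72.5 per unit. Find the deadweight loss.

€32851.56 million

Competitive equilibrium: 142.5 − 0.07q = 29 + 0.01q → q* = 1418.75, p* = 43.1875.
With the tax, the buyer price exceeds the seller price by 72.5: (142.5 − 0.07q) − (29 + 0.01q) = 72.5 → q' = 512.5.
Δq = 1418.75 − 512.5 = 906.25; the wedge equals the tax, 72.5.
Deadweight loss = ½ × 906.25 × 72.5 = €32851.56 million.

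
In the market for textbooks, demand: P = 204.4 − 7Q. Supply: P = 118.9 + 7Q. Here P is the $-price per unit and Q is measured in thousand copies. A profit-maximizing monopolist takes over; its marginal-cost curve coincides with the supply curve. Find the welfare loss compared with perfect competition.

Competitive equilibrium: 204.4 − 7Q = 118.9 + 7Q → Q* = 6.1071, P* = 161.65.
Marginal revenue: MR = 204.4 − 14Q. Set MR = MC: 204.4 − 14Q = 118.9 + 7Q → Q_m = 4.0714.
Price P_m = 204.4 − 7·4.0714 = 175.9002; MC(Q_m) = 118.9 + 7·4.0714 = 147.3998.
Competitive Q* = 6.1071, so ΔQ = 2.0357; wedge = 175.9002 − 147.3998 = 28.5004.
Welfare loss = ½ × 2.0357 × 28.5004 = $29.01 thousand.

$29.01 thousand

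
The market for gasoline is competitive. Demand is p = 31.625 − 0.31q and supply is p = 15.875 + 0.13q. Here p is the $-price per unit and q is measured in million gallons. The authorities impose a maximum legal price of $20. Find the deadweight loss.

$3.63 million

Competitive equilibrium: 31.625 − 0.31q = 15.875 + 0.13q → q* = 35.7955, p* = 20.5284.
At the ceiling p = 20, quantity supplied = (20 − 15.875)/0.13 = 31.7308.
Willingness to pay at q' = 31.7308: 31.625 − 0.31·31.7308 = 21.7885.
Δq = 35.7955 − 31.7308 = 4.0647; wedge = 21.7885 − 20 = 1.7885.
Deadweight loss = ½ × 4.0647 × 1.7885 = $3.63 million.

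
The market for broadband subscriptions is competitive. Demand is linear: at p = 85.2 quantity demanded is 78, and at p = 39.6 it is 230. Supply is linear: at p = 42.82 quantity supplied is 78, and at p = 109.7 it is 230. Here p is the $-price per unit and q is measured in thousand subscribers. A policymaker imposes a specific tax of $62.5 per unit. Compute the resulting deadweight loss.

$2639.36 thousand

Demand slope = (39.6 − 85.2)/(230 − 78) = −0.3, so p = 108.6 − 0.3q.
Supply slope = (109.7 − 42.82)/(230 − 78) = 0.44, so p = 8.5 + 0.44q.
Competitive equilibrium: 108.6 − 0.3q = 8.5 + 0.44q → q* = 135.2703, p* = 68.0189.
With the tax, the buyer price exceeds the seller price by 62.5: (108.6 − 0.3q) − (8.5 + 0.44q) = 62.5 → q' = 50.8108.
Δq = 135.2703 − 50.8108 = 84.4595; the wedge equals the tax, 62.5.
DWL = ½ × 84.4595 × 62.5 = $2639.36 thousand.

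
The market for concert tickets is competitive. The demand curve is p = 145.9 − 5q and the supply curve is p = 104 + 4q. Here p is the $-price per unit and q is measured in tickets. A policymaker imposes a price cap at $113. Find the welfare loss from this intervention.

Competitive equilibrium: 145.9 − 5q = 104 + 4q → q* = 4.6556, p* = 122.6222.
At the ceiling p = 113, quantity supplied = (113 − 104)/4 = 2.25.
Willingness to pay at q' = 2.25: 145.9 − 5·2.25 = 134.65.
Δq = 4.6556 − 2.25 = 2.4056; wedge = 134.65 − 113 = 21.65.
DWL = ½ × 2.4056 × 21.65 = $26.04.

$26.04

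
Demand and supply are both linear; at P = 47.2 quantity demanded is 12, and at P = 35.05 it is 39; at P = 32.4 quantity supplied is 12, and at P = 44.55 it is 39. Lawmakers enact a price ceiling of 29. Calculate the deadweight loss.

259.20

Demand slope = (35.05 − 47.2)/(39 − 12) = −0.45, so P = 52.6 − 0.45Q.
Supply slope = (44.55 − 32.4)/(39 − 12) = 0.45, so P = 27 + 0.45Q.
Competitive equilibrium: 52.6 − 0.45Q = 27 + 0.45Q → Q* = 28.4444, P* = 39.8.
At the ceiling P = 29, quantity supplied = (29 − 27)/0.45 = 4.4444.
Willingness to pay at Q' = 4.4444: 52.6 − 0.45·4.4444 = 50.6.
ΔQ = 28.4444 − 4.4444 = 24; wedge = 50.6 − 29 = 21.6.
The triangle = ½ × 24 × 21.6 = 259.20.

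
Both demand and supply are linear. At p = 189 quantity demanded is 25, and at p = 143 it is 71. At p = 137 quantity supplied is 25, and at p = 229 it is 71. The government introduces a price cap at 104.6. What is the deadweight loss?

1686.73

Demand slope = (143 − 189)/(71 − 25) = −1, so p = 214 − q.
Supply slope = (229 − 137)/(71 − 25) = 2, so p = 87 + 2q.
Competitive equilibrium: 214 − q = 87 + 2q → q* = 42.33333, p* = 171.66667.
At the ceiling p = 104.6, quantity supplied = (104.6 − 87)/2 = 8.8.
Willingness to pay at q' = 8.8: 214 − 1·8.8 = 205.2.
Δq = 42.33333 − 8.8 = 33.53333; wedge = 205.2 − 104.6 = 100.6.
The triangle = ½ × 33.53333 × 100.6 = 1686.73.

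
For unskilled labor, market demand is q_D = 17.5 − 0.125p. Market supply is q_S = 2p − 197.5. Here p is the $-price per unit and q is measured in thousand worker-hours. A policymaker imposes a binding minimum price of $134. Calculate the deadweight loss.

In inverse form: demand p = 140 − 8q, supply p = 98.75 + 0.5q.
Competitive equilibrium: 140 − 8q = 98.75 + 0.5q → q* = 4.85294, p* = 101.17647.
At the floor p = 134, quantity demanded = (140 − 134)/8 = 0.75.
Sellers' marginal cost at q' = 0.75: 98.75 + 0.5·0.75 = 99.125.
Δq = 4.85294 − 0.75 = 4.10294; wedge = 134 − 99.125 = 34.875.
Welfare loss = ½ × 4.10294 × 34.875 = $71.55 thousand.

$71.55 thousand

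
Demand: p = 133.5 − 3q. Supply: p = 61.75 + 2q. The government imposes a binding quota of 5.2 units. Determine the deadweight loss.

Competitive equilibrium: 133.5 − 3q = 61.75 + 2q → q* = 14.35, p* = 90.45.
At q = 5.2: demand price = 133.5 − 3·5.2 = 117.9; supply price = 61.75 + 2·5.2 = 72.15.
Δq = 14.35 − 5.2 = 9.15; wedge = 117.9 − 72.15 = 45.75.
Deadweight loss = ½ × 9.15 × 45.75 = 209.31.

209.31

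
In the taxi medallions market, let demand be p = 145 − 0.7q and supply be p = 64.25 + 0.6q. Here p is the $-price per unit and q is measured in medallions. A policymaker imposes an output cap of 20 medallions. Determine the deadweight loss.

Competitive equilibrium: 145 − 0.7q = 64.25 + 0.6q → q* = 62.1154, p* = 101.5192.
At q = 20: demand price = 145 − 0.7·20 = 131; supply price = 64.25 + 0.6·20 = 76.25.
Δq = 62.1154 − 20 = 42.1154; wedge = 131 − 76.25 = 54.75.
DWL = ½ × 42.1154 × 54.75 = $1152.91.

$1152.91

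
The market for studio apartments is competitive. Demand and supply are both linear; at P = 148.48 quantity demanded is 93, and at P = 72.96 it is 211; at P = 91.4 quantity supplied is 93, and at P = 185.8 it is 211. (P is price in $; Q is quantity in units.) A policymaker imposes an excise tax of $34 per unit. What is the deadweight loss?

Demand slope = (72.96 − 148.48)/(211 − 93) = −0.64, so P = 208 − 0.64Q.
Supply slope = (185.8 − 91.4)/(211 − 93) = 0.8, so P = 17 + 0.8Q.
Competitive equilibrium: 208 − 0.64Q = 17 + 0.8Q → Q* = 132.6389, P* = 123.1111.
With the tax, the buyer price exceeds the seller price by 34: (208 − 0.64Q) − (17 + 0.8Q) = 34 → Q' = 109.0278.
ΔQ = 132.6389 − 109.0278 = 23.6111; the wedge equals the tax, 34.
Welfare loss = ½ × 23.6111 × 34 = $401.39.

$401.39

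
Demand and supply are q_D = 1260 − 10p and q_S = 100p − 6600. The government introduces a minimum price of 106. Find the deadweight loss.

6563.64

In inverse form: demand p = 126 − 0.1q, supply p = 66 + 0.01q.
Competitive equilibrium: 126 − 0.1q = 66 + 0.01q → q* = 545.4545, p* = 71.4545.
At the floor p = 106, quantity demanded = (126 − 106)/0.1 = 200.
Sellers' marginal cost at q' = 200: 66 + 0.01·200 = 68.
Δq = 545.4545 − 200 = 345.4545; wedge = 106 − 68 = 38.
Welfare loss = ½ × 345.4545 × 38 = 6563.64.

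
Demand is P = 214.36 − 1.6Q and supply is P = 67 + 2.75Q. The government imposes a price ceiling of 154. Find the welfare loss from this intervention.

10.91

Competitive equilibrium: 214.36 − 1.6Q = 67 + 2.75Q → Q* = 33.8759, P* = 160.1586.
At the ceiling P = 154, quantity supplied = (154 − 67)/2.75 = 31.6364.
Willingness to pay at Q' = 31.6364: 214.36 − 1.6·31.6364 = 163.7418.
ΔQ = 33.8759 − 31.6364 = 2.2395; wedge = 163.7418 − 154 = 9.7418.
DWL = ½ × 2.2395 × 9.7418 = 10.91.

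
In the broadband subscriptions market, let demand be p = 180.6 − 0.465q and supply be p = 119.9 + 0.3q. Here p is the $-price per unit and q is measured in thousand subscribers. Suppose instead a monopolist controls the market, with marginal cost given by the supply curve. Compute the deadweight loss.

Competitive equilibrium: 180.6 − 0.465q = 119.9 + 0.3q → q* = 79.3464, p* = 143.7039.
Marginal revenue: MR = 180.6 − 0.93q. Set MR = MC: 180.6 − 0.93q = 119.9 + 0.3q → q_m = 49.3496.
Price p_m = 180.6 − 0.465·49.3496 = 157.6524; MC(q_m) = 119.9 + 0.3·49.3496 = 134.7049.
Competitive q* = 79.3464, so Δq = 29.9968; wedge = 157.6524 − 134.7049 = 22.9475.
Welfare loss = ½ × 29.9968 × 22.9475 = $344.18 thousand.

$344.18 thousand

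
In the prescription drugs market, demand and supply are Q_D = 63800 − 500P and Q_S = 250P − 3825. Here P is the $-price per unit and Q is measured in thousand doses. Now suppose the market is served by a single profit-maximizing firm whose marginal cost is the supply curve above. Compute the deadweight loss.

$65683.80 thousand

In inverse form: demand P = 127.6 − 0.002Q, supply P = 15.3 + 0.004Q.
Competitive equilibrium: 127.6 − 0.002Q = 15.3 + 0.004Q → Q* = 18716.6667, P* = 90.1667.
Marginal revenue: MR = 127.6 − 0.004Q. Set MR = MC: 127.6 − 0.004Q = 15.3 + 0.004Q → Q_m = 14037.5.
Price P_m = 127.6 − 0.002·14037.5 = 99.525; MC(Q_m) = 15.3 + 0.004·14037.5 = 71.45.
Competitive Q* = 18716.6667, so ΔQ = 4679.1667; wedge = 99.525 − 71.45 = 28.075.
Welfare loss = ½ × 4679.1667 × 28.075 = $65683.80 thousand.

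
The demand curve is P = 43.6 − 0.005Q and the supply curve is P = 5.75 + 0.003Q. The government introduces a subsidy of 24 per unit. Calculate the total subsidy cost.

185550

Competitive equilibrium: 43.6 − 0.005Q = 5.75 + 0.003Q → Q* = 4731.25, P* = 19.9438.
The subsidy lowers effective supply by 24: P = 0.003Q − 18.25.
New quantity: 43.6 − 0.005Q = 0.003Q − 18.25 → Q' = 7731.25.
Total subsidy cost = 24 × 7731.25 = 185550.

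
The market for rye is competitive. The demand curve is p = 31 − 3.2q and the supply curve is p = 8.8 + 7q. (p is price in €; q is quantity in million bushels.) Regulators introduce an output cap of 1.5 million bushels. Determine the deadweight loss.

Competitive equilibrium: 31 − 3.2q = 8.8 + 7q → q* = 2.1765, p* = 24.0353.
At q = 1.5: demand price = 31 − 3.2·1.5 = 26.2; supply price = 8.8 + 7·1.5 = 19.3.
Δq = 2.1765 − 1.5 = 0.6765; wedge = 26.2 − 19.3 = 6.9.
DWL = ½ × 0.6765 × 6.9 = €2.33 million.

€2.33 million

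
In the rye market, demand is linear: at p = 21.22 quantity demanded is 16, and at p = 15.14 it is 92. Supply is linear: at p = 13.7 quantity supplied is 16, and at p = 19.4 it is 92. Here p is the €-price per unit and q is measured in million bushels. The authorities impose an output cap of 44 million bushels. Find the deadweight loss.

€32.62 million

Demand slope = (15.14 − 21.22)/(92 − 16) = −0.08, so p = 22.5 − 0.08q.
Supply slope = (19.4 − 13.7)/(92 − 16) = 0.075, so p = 12.5 + 0.075q.
Competitive equilibrium: 22.5 − 0.08q = 12.5 + 0.075q → q* = 64.5161, p* = 17.3387.
At q = 44: demand price = 22.5 − 0.08·44 = 18.98; supply price = 12.5 + 0.075·44 = 15.8.
Δq = 64.5161 − 44 = 20.5161; wedge = 18.98 − 15.8 = 3.18.
Welfare loss = ½ × 20.5161 × 3.18 = €32.62 million.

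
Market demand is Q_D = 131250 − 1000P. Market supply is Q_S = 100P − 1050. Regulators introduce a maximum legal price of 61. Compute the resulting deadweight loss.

In inverse form: demand P = 131.25 − 0.001Q, supply P = 10.5 + 0.01Q.
Competitive equilibrium: 131.25 − 0.001Q = 10.5 + 0.01Q → Q* = 10977.2727, P* = 120.2727.
At the ceiling P = 61, quantity supplied = (61 − 10.5)/0.01 = 5050.
Willingness to pay at Q' = 5050: 131.25 − 0.001·5050 = 126.2.
ΔQ = 10977.2727 − 5050 = 5927.2727; wedge = 126.2 − 61 = 65.2.
Deadweight loss = ½ × 5927.2727 × 65.2 = 193229.09.

193229.09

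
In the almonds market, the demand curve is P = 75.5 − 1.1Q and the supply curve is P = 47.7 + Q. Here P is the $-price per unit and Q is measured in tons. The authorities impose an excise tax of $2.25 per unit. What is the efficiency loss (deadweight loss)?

Competitive equilibrium: 75.5 − 1.1Q = 47.7 + Q → Q* = 13.2381, P* = 60.9381.
With the tax, the buyer price exceeds the seller price by 2.25: (75.5 − 1.1Q) − (47.7 + Q) = 2.25 → Q' = 12.1667.
ΔQ = 13.2381 − 12.1667 = 1.0714; the wedge equals the tax, 2.25.
DWL = ½ × 1.0714 × 2.25 = $1.21.

$1.21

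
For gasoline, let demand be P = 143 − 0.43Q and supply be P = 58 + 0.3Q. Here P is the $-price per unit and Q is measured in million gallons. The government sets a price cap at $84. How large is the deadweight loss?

Competitive equilibrium: 143 − 0.43Q = 58 + 0.3Q → Q* = 116.4384, P* = 92.9315.
At the ceiling P = 84, quantity supplied = (84 − 58)/0.3 = 86.6667.
Willingness to pay at Q' = 86.6667: 143 − 0.43·86.6667 = 105.7333.
ΔQ = 116.4384 − 86.6667 = 29.7717; wedge = 105.7333 − 84 = 21.7333.
DWL = ½ × 29.7717 × 21.7333 = $323.52 million.

$323.52 million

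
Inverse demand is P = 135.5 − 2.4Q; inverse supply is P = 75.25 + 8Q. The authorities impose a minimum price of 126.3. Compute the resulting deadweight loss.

Competitive equilibrium: 135.5 − 2.4Q = 75.25 + 8Q → Q* = 5.7933, P* = 121.5962.
At the floor P = 126.3, quantity demanded = (135.5 − 126.3)/2.4 = 3.8333.
Sellers' marginal cost at Q' = 3.8333: 75.25 + 8·3.8333 = 105.9164.
ΔQ = 5.7933 − 3.8333 = 1.96; wedge = 126.3 − 105.9164 = 20.3836.
The triangle = ½ × 1.96 × 20.3836 = 19.98.

19.98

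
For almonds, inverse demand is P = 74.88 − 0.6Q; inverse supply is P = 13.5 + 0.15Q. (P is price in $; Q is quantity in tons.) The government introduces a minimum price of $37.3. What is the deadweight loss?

$138.34

Competitive equilibrium: 74.88 − 0.6Q = 13.5 + 0.15Q → Q* = 81.84, P* = 25.776.
At the floor P = 37.3, quantity demanded = (74.88 − 37.3)/0.6 = 62.6333.
Sellers' marginal cost at Q' = 62.6333: 13.5 + 0.15·62.6333 = 22.895.
ΔQ = 81.84 − 62.6333 = 19.2067; wedge = 37.3 − 22.895 = 14.405.
DWL = ½ × 19.2067 × 14.405 = $138.34.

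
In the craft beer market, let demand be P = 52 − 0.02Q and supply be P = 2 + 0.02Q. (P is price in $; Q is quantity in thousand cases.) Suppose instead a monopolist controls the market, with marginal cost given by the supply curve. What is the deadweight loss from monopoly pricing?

$3472.22 thousand

Competitive equilibrium: 52 − 0.02Q = 2 + 0.02Q → Q* = 1250, P* = 27.
Marginal revenue: MR = 52 − 0.04Q. Set MR = MC: 52 − 0.04Q = 2 + 0.02Q → Q_m = 833.33333.
Price P_m = 52 − 0.02·833.33333 = 35.33333; MC(Q_m) = 2 + 0.02·833.33333 = 18.66667.
Competitive Q* = 1250, so ΔQ = 416.66667; wedge = 35.33333 − 18.66667 = 16.66666.
Welfare loss = ½ × 416.66667 × 16.66666 = $3472.22 thousand.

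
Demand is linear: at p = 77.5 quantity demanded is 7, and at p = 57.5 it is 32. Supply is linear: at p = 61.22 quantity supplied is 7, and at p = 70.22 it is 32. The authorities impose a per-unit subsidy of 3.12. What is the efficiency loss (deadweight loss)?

4.20

Demand slope = (57.5 − 77.5)/(32 − 7) = −0.8, so p = 83.1 − 0.8q.
Supply slope = (70.22 − 61.22)/(32 − 7) = 0.36, so p = 58.7 + 0.36q.
Competitive equilibrium: 83.1 − 0.8q = 58.7 + 0.36q → q* = 21.0345, p* = 66.2724.
The subsidy lowers effective supply by 3.12: p = 55.58 + 0.36q.
New quantity: 83.1 − 0.8q = 55.58 + 0.36q → q' = 23.7241.
Overproduction Δq = 23.7241 − 21.0345 = 2.6896; wedge = subsidy = 3.12.
The triangle = ½ × 2.6896 × 3.12 = 4.20.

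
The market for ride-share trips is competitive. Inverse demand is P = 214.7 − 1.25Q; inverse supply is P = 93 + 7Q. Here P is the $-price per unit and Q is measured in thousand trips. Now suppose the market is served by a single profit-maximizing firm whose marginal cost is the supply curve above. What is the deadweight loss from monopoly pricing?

$15.54 thousand

Competitive equilibrium: 214.7 − 1.25Q = 93 + 7Q → Q* = 14.7515, P* = 196.2606.
Marginal revenue: MR = 214.7 − 2.5Q. Set MR = MC: 214.7 − 2.5Q = 93 + 7Q → Q_m = 12.8105.
Price P_m = 214.7 − 1.25·12.8105 = 198.6869; MC(Q_m) = 93 + 7·12.8105 = 182.6735.
Competitive Q* = 14.7515, so ΔQ = 1.941; wedge = 198.6869 − 182.6735 = 16.0134.
The triangle = ½ × 1.941 × 16.0134 = $15.54 thousand.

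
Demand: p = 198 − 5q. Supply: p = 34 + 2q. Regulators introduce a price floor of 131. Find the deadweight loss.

352

Competitive equilibrium: 198 − 5q = 34 + 2q → q* = 23.4286, p* = 80.8571.
At the floor p = 131, quantity demanded = (198 − 131)/5 = 13.4.
Sellers' marginal cost at q' = 13.4: 34 + 2·13.4 = 60.8.
Δq = 23.4286 − 13.4 = 10.0286; wedge = 131 − 60.8 = 70.2.
Deadweight loss = ½ × 10.0286 × 70.2 = 352.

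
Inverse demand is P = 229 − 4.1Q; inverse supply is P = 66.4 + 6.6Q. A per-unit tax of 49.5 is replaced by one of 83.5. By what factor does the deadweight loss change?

Competitive equilibrium: 229 − 4.1Q = 66.4 + 6.6Q → Q* = 15.1963, P* = 166.6953.
For a per-unit tax t: ΔQ = t/10.7, so DWL = ½·t·(t/10.7) = t²/21.4.
At t = 49.5: DWL = 114.498. At t = 83.5: DWL = 325.806.
Ratio = (83.5/49.5)² = 2.846.

2.846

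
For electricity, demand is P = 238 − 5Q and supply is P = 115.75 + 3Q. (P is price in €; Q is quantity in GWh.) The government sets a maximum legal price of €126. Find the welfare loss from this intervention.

€563.07

Competitive equilibrium: 238 − 5Q = 115.75 + 3Q → Q* = 15.2813, P* = 161.5938.
At the ceiling P = 126, quantity supplied = (126 − 115.75)/3 = 3.4167.
Willingness to pay at Q' = 3.4167: 238 − 5·3.4167 = 220.9165.
ΔQ = 15.2813 − 3.4167 = 11.8646; wedge = 220.9165 − 126 = 94.9165.
The triangle = ½ × 11.8646 × 94.9165 = €563.07.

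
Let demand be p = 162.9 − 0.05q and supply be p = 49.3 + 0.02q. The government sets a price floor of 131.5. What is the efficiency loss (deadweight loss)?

34640.93

Competitive equilibrium: 162.9 − 0.05q = 49.3 + 0.02q → q* = 1622.85714, p* = 81.75714.
At the floor p = 131.5, quantity demanded = (162.9 − 131.5)/0.05 = 628.
Sellers' marginal cost at q' = 628: 49.3 + 0.02·628 = 61.86.
Δq = 1622.85714 − 628 = 994.85714; wedge = 131.5 − 61.86 = 69.64.
Deadweight loss = ½ × 994.85714 × 69.64 = 34640.93.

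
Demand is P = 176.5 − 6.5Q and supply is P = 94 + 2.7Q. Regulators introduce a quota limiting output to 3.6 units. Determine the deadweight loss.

Competitive equilibrium: 176.5 − 6.5Q = 94 + 2.7Q → Q* = 8.9674, P* = 118.212.
At Q = 3.6: demand price = 176.5 − 6.5·3.6 = 153.1; supply price = 94 + 2.7·3.6 = 103.72.
ΔQ = 8.9674 − 3.6 = 5.3674; wedge = 153.1 − 103.72 = 49.38.
Deadweight loss = ½ × 5.3674 × 49.38 = 132.52.

132.52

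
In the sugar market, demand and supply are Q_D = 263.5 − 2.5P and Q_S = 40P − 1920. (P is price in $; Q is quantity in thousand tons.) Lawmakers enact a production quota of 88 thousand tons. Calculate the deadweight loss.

$470.59 thousand

In inverse form: demand P = 105.4 − 0.4Q, supply P = 48 + 0.025Q.
Competitive equilibrium: 105.4 − 0.4Q = 48 + 0.025Q → Q* = 135.0588, P* = 51.3765.
At Q = 88: demand price = 105.4 − 0.4·88 = 70.2; supply price = 48 + 0.025·88 = 50.2.
ΔQ = 135.0588 − 88 = 47.0588; wedge = 70.2 − 50.2 = 20.
DWL = ½ × 47.0588 × 20 = $470.59 thousand.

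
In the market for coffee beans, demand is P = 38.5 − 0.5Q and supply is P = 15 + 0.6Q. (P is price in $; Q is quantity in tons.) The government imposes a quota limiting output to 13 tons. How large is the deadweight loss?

$38.47

Competitive equilibrium: 38.5 − 0.5Q = 15 + 0.6Q → Q* = 21.3636, P* = 27.8182.
At Q = 13: demand price = 38.5 − 0.5·13 = 32; supply price = 15 + 0.6·13 = 22.8.
ΔQ = 21.3636 − 13 = 8.3636; wedge = 32 − 22.8 = 9.2.
Deadweight loss = ½ × 8.3636 × 9.2 = $38.47.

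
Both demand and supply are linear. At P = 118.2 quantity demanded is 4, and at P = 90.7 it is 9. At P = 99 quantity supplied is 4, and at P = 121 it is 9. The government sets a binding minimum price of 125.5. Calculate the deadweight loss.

52.822

Demand slope = (90.7 − 118.2)/(9 − 4) = −5.5, so P = 140.2 − 5.5Q.
Supply slope = (121 − 99)/(9 − 4) = 4.4, so P = 81.4 + 4.4Q.
Competitive equilibrium: 140.2 − 5.5Q = 81.4 + 4.4Q → Q* = 5.93939, P* = 107.53333.
At the floor P = 125.5, quantity demanded = (140.2 − 125.5)/5.5 = 2.67273.
Sellers' marginal cost at Q' = 2.67273: 81.4 + 4.4·2.67273 = 93.16001.
ΔQ = 5.93939 − 2.67273 = 3.26666; wedge = 125.5 − 93.16001 = 32.33999.
Welfare loss = ½ × 3.26666 × 32.33999 = 52.822.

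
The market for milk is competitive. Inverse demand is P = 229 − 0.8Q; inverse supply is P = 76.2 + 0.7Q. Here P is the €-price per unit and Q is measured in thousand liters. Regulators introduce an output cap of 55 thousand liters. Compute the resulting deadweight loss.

Competitive equilibrium: 229 − 0.8Q = 76.2 + 0.7Q → Q* = 101.8667, P* = 147.5067.
At Q = 55: demand price = 229 − 0.8·55 = 185; supply price = 76.2 + 0.7·55 = 114.7.
ΔQ = 101.8667 − 55 = 46.8667; wedge = 185 − 114.7 = 70.3.
Welfare loss = ½ × 46.8667 × 70.3 = €1647.36 thousand.

€1647.36 thousand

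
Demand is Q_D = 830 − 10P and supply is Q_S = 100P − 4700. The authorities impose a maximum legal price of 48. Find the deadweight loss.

In inverse form: demand P = 83 − 0.1Q, supply P = 47 + 0.01Q.
Competitive equilibrium: 83 − 0.1Q = 47 + 0.01Q → Q* = 327.2727, P* = 50.2727.
At the ceiling P = 48, quantity supplied = (48 − 47)/0.01 = 100.
Willingness to pay at Q' = 100: 83 − 0.1·100 = 73.
ΔQ = 327.2727 − 100 = 227.2727; wedge = 73 − 48 = 25.
Welfare loss = ½ × 227.2727 × 25 = 2840.91.

2840.91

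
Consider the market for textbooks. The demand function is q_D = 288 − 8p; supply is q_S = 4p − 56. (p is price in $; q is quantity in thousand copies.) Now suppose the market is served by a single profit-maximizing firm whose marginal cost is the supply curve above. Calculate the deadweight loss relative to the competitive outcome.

In inverse form: demand p = 36 − 0.125q, supply p = 14 + 0.25q.
Competitive equilibrium: 36 − 0.125q = 14 + 0.25q → q* = 58.6667, p* = 28.6667.
Marginal revenue: MR = 36 − 0.25q. Set MR = MC: 36 − 0.25q = 14 + 0.25q → q_m = 44.
Price p_m = 36 − 0.125·44 = 30.5; MC(q_m) = 14 + 0.25·44 = 25.
Competitive q* = 58.6667, so Δq = 14.6667; wedge = 30.5 − 25 = 5.5.
The triangle = ½ × 14.6667 × 5.5 = $40.33 thousand.

$40.33 thousand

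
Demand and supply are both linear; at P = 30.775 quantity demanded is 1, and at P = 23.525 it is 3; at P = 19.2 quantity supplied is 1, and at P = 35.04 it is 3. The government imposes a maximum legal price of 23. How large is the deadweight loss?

Demand slope = (23.525 − 30.775)/(3 − 1) = −3.625, so P = 34.4 − 3.625Q.
Supply slope = (35.04 − 19.2)/(3 − 1) = 7.92, so P = 11.28 + 7.92Q.
Competitive equilibrium: 34.4 − 3.625Q = 11.28 + 7.92Q → Q* = 2.0026, P* = 27.1406.
At the ceiling P = 23, quantity supplied = (23 − 11.28)/7.92 = 1.4798.
Willingness to pay at Q' = 1.4798: 34.4 − 3.625·1.4798 = 29.0357.
ΔQ = 2.0026 − 1.4798 = 0.5228; wedge = 29.0357 − 23 = 6.0357.
Deadweight loss = ½ × 0.5228 × 6.0357 = 1.58.

1.58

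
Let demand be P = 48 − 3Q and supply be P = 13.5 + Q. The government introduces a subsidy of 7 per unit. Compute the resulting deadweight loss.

6.125

Competitive equilibrium: 48 − 3Q = 13.5 + Q → Q* = 8.625, P* = 22.125.
The subsidy lowers effective supply by 7: P = 6.5 + Q.
New quantity: 48 − 3Q = 6.5 + Q → Q' = 10.375.
Overproduction ΔQ = 10.375 − 8.625 = 1.75; wedge = subsidy = 7.
Welfare loss = ½ × 1.75 × 7 = 6.125.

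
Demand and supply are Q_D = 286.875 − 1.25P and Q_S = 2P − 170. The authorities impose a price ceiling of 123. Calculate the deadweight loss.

In inverse form: demand P = 229.5 − 0.8Q, supply P = 85 + 0.5Q.
Competitive equilibrium: 229.5 − 0.8Q = 85 + 0.5Q → Q* = 111.15385, P* = 140.57692.
At the ceiling P = 123, quantity supplied = (123 − 85)/0.5 = 76.
Willingness to pay at Q' = 76: 229.5 − 0.8·76 = 168.7.
ΔQ = 111.15385 − 76 = 35.15385; wedge = 168.7 − 123 = 45.7.
Welfare loss = ½ × 35.15385 × 45.7 = 803.27.

803.27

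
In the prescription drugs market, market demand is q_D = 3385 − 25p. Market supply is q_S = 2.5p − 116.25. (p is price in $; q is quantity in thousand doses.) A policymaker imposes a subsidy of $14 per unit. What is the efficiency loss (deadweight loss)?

In inverse form: demand p = 135.4 − 0.04q, supply p = 46.5 + 0.4q.
Competitive equilibrium: 135.4 − 0.04q = 46.5 + 0.4q → q* = 202.0455, p* = 127.3182.
The subsidy lowers effective supply by 14: p = 32.5 + 0.4q.
New quantity: 135.4 − 0.04q = 32.5 + 0.4q → q' = 233.8636.
Overproduction Δq = 233.8636 − 202.0455 = 31.8181; wedge = subsidy = 14.
DWL = ½ × 31.8181 × 14 = $222.73 thousand.

$222.73 thousand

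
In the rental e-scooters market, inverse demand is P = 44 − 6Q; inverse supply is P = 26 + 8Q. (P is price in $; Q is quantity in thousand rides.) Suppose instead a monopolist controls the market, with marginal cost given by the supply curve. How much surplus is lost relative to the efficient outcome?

$1.04 thousand

Competitive equilibrium: 44 − 6Q = 26 + 8Q → Q* = 1.2857, P* = 36.2857.
Marginal revenue: MR = 44 − 12Q. Set MR = MC: 44 − 12Q = 26 + 8Q → Q_m = 0.9.
Price P_m = 44 − 6·0.9 = 38.6; MC(Q_m) = 26 + 8·0.9 = 33.2.
Competitive Q* = 1.2857, so ΔQ = 0.3857; wedge = 38.6 − 33.2 = 5.4.
DWL = ½ × 0.3857 × 5.4 = $1.04 thousand.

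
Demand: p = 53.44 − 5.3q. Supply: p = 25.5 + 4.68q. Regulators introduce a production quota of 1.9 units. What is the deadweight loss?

Competitive equilibrium: 53.44 − 5.3q = 25.5 + 4.68q → q* = 2.7996, p* = 38.6021.
At q = 1.9: demand price = 53.44 − 5.3·1.9 = 43.37; supply price = 25.5 + 4.68·1.9 = 34.392.
Δq = 2.7996 − 1.9 = 0.8996; wedge = 43.37 − 34.392 = 8.978.
The triangle = ½ × 0.8996 × 8.978 = 4.04.

4.04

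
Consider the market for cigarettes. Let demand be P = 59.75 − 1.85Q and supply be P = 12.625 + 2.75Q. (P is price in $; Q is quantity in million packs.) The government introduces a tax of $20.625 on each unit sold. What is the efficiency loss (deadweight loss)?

$46.24 million

Competitive equilibrium: 59.75 − 1.85Q = 12.625 + 2.75Q → Q* = 10.2446, P* = 40.7976.
With the tax, the buyer price exceeds the seller price by 20.625: (59.75 − 1.85Q) − (12.625 + 2.75Q) = 20.625 → Q' = 5.7609.
ΔQ = 10.2446 − 5.7609 = 4.4837; the wedge equals the tax, 20.625.
The triangle = ½ × 4.4837 × 20.625 = $46.24 million.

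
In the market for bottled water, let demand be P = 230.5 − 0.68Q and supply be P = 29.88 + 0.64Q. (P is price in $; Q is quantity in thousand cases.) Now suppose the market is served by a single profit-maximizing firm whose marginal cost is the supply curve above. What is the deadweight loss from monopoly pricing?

Competitive equilibrium: 230.5 − 0.68Q = 29.88 + 0.64Q → Q* = 151.9848, P* = 127.1503.
Marginal revenue: MR = 230.5 − 1.36Q. Set MR = MC: 230.5 − 1.36Q = 29.88 + 0.64Q → Q_m = 100.31.
Price P_m = 230.5 − 0.68·100.31 = 162.2892; MC(Q_m) = 29.88 + 0.64·100.31 = 94.0784.
Competitive Q* = 151.9848, so ΔQ = 51.6748; wedge = 162.2892 − 94.0784 = 68.2108.
Welfare loss = ½ × 51.6748 × 68.2108 = $1762.39 thousand.

$1762.39 thousand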